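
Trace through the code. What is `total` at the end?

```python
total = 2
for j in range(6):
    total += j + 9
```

Let's trace through this code step by step.

Initialize: total = 2
Entering loop: for j in range(6):

After execution: total = 71
71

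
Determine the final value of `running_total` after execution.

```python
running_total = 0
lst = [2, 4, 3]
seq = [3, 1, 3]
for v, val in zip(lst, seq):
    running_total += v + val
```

Let's trace through this code step by step.

Initialize: running_total = 0
Initialize: lst = [2, 4, 3]
Initialize: seq = [3, 1, 3]
Entering loop: for v, val in zip(lst, seq):

After execution: running_total = 16
16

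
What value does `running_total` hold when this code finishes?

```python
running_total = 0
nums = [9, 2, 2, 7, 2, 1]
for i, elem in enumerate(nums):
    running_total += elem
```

Let's trace through this code step by step.

Initialize: running_total = 0
Initialize: nums = [9, 2, 2, 7, 2, 1]
Entering loop: for i, elem in enumerate(nums):

After execution: running_total = 23
23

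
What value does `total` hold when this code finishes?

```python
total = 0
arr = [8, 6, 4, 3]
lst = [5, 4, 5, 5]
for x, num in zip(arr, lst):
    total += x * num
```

Let's trace through this code step by step.

Initialize: total = 0
Initialize: arr = [8, 6, 4, 3]
Initialize: lst = [5, 4, 5, 5]
Entering loop: for x, num in zip(arr, lst):

After execution: total = 99
99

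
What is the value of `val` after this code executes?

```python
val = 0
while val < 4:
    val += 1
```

Let's trace through this code step by step.

Initialize: val = 0
Entering loop: while val < 4:

After execution: val = 4
4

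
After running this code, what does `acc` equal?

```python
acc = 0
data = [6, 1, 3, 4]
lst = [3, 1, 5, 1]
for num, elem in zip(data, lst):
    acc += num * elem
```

Let's trace through this code step by step.

Initialize: acc = 0
Initialize: data = [6, 1, 3, 4]
Initialize: lst = [3, 1, 5, 1]
Entering loop: for num, elem in zip(data, lst):

After execution: acc = 38
38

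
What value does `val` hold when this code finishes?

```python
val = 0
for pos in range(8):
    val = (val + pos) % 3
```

Let's trace through this code step by step.

Initialize: val = 0
Entering loop: for pos in range(8):

After execution: val = 1
1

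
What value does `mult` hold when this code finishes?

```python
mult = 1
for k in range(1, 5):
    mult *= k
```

Let's trace through this code step by step.

Initialize: mult = 1
Entering loop: for k in range(1, 5):

After execution: mult = 24
24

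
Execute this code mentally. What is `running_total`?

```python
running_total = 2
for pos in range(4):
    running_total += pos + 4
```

Let's trace through this code step by step.

Initialize: running_total = 2
Entering loop: for pos in range(4):

After execution: running_total = 24
24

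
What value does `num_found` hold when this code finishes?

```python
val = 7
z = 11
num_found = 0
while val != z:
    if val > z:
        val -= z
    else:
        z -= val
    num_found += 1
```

Let's trace through this code step by step.

Initialize: val = 7
Initialize: z = 11
Initialize: num_found = 0
Entering loop: while val != z:

After execution: num_found = 5
5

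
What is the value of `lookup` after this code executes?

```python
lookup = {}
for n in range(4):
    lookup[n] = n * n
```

Let's trace through this code step by step.

Initialize: lookup = {}
Entering loop: for n in range(4):

After execution: lookup = {0: 0, 1: 1, 2: 4, 3: 9}
{0: 0, 1: 1, 2: 4, 3: 9}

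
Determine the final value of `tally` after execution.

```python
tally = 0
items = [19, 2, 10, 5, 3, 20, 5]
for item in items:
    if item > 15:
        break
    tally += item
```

Let's trace through this code step by step.

Initialize: tally = 0
Initialize: items = [19, 2, 10, 5, 3, 20, 5]
Entering loop: for item in items:

After execution: tally = 0
0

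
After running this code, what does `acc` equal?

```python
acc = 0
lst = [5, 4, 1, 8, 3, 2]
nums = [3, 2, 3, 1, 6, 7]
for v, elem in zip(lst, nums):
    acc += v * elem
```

Let's trace through this code step by step.

Initialize: acc = 0
Initialize: lst = [5, 4, 1, 8, 3, 2]
Initialize: nums = [3, 2, 3, 1, 6, 7]
Entering loop: for v, elem in zip(lst, nums):

After execution: acc = 66
66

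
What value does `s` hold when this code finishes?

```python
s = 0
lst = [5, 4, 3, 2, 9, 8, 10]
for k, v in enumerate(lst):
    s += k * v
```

Let's trace through this code step by step.

Initialize: s = 0
Initialize: lst = [5, 4, 3, 2, 9, 8, 10]
Entering loop: for k, v in enumerate(lst):

After execution: s = 152
152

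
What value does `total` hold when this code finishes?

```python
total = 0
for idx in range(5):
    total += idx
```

Let's trace through this code step by step.

Initialize: total = 0
Entering loop: for idx in range(5):

After execution: total = 10
10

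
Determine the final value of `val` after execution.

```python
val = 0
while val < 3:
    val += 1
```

Let's trace through this code step by step.

Initialize: val = 0
Entering loop: while val < 3:

After execution: val = 3
3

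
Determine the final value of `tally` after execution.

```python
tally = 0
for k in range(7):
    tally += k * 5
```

Let's trace through this code step by step.

Initialize: tally = 0
Entering loop: for k in range(7):

After execution: tally = 105
105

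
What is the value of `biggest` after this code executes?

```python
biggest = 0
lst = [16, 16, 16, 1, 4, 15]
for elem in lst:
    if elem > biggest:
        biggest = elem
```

Let's trace through this code step by step.

Initialize: biggest = 0
Initialize: lst = [16, 16, 16, 1, 4, 15]
Entering loop: for elem in lst:

After execution: biggest = 16
16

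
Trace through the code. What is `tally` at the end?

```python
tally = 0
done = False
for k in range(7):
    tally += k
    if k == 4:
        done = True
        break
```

Let's trace through this code step by step.

Initialize: tally = 0
Initialize: done = False
Entering loop: for k in range(7):

After execution: tally = 10
10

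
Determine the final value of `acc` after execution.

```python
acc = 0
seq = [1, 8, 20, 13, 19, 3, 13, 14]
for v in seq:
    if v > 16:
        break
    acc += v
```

Let's trace through this code step by step.

Initialize: acc = 0
Initialize: seq = [1, 8, 20, 13, 19, 3, 13, 14]
Entering loop: for v in seq:

After execution: acc = 9
9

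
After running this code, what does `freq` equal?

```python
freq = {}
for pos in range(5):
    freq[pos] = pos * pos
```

Let's trace through this code step by step.

Initialize: freq = {}
Entering loop: for pos in range(5):

After execution: freq = {0: 0, 1: 1, 2: 4, 3: 9, 4: 16}
{0: 0, 1: 1, 2: 4, 3: 9, 4: 16}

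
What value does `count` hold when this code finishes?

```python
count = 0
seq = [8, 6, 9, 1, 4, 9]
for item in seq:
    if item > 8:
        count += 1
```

Let's trace through this code step by step.

Initialize: count = 0
Initialize: seq = [8, 6, 9, 1, 4, 9]
Entering loop: for item in seq:

After execution: count = 2
2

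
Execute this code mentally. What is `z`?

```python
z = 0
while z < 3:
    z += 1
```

Let's trace through this code step by step.

Initialize: z = 0
Entering loop: while z < 3:

After execution: z = 3
3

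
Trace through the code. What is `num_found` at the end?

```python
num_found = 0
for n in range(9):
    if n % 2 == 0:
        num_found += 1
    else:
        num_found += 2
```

Let's trace through this code step by step.

Initialize: num_found = 0
Entering loop: for n in range(9):

After execution: num_found = 13
13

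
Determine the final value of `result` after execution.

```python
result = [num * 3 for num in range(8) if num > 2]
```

Let's trace through this code step by step.

Initialize: result = [num * 3 for num in range(8) if num > 2]

After execution: result = [9, 12, 15, 18, 21]
[9, 12, 15, 18, 21]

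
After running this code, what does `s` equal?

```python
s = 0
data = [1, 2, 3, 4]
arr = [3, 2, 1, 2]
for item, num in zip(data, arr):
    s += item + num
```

Let's trace through this code step by step.

Initialize: s = 0
Initialize: data = [1, 2, 3, 4]
Initialize: arr = [3, 2, 1, 2]
Entering loop: for item, num in zip(data, arr):

After execution: s = 18
18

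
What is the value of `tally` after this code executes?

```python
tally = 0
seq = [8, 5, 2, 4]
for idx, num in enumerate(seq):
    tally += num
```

Let's trace through this code step by step.

Initialize: tally = 0
Initialize: seq = [8, 5, 2, 4]
Entering loop: for idx, num in enumerate(seq):

After execution: tally = 19
19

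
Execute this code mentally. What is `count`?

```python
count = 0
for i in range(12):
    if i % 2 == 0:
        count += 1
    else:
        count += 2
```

Let's trace through this code step by step.

Initialize: count = 0
Entering loop: for i in range(12):

After execution: count = 18
18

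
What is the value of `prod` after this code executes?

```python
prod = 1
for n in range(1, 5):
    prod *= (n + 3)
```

Let's trace through this code step by step.

Initialize: prod = 1
Entering loop: for n in range(1, 5):

After execution: prod = 840
840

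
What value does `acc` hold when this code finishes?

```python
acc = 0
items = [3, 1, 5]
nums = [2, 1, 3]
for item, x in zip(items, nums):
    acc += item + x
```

Let's trace through this code step by step.

Initialize: acc = 0
Initialize: items = [3, 1, 5]
Initialize: nums = [2, 1, 3]
Entering loop: for item, x in zip(items, nums):

After execution: acc = 15
15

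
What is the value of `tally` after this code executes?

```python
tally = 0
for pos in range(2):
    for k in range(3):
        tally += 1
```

Let's trace through this code step by step.

Initialize: tally = 0
Entering loop: for pos in range(2):

After execution: tally = 6
6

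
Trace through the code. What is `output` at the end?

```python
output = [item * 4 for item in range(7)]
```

Let's trace through this code step by step.

Initialize: output = [item * 4 for item in range(7)]

After execution: output = [0, 4, 8, 12, 16, 20, 24]
[0, 4, 8, 12, 16, 20, 24]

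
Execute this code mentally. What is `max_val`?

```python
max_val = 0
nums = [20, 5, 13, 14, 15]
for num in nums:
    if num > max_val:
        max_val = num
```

Let's trace through this code step by step.

Initialize: max_val = 0
Initialize: nums = [20, 5, 13, 14, 15]
Entering loop: for num in nums:

After execution: max_val = 20
20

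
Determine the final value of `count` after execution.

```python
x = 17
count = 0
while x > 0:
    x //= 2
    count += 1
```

Let's trace through this code step by step.

Initialize: x = 17
Initialize: count = 0
Entering loop: while x > 0:

After execution: count = 5
5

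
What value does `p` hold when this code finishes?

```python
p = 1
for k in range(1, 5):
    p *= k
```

Let's trace through this code step by step.

Initialize: p = 1
Entering loop: for k in range(1, 5):

After execution: p = 24
24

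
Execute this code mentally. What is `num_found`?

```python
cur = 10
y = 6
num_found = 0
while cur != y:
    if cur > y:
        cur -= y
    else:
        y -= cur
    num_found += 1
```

Let's trace through this code step by step.

Initialize: cur = 10
Initialize: y = 6
Initialize: num_found = 0
Entering loop: while cur != y:

After execution: num_found = 3
3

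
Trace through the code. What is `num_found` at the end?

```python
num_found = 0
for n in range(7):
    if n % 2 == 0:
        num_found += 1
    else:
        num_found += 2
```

Let's trace through this code step by step.

Initialize: num_found = 0
Entering loop: for n in range(7):

After execution: num_found = 10
10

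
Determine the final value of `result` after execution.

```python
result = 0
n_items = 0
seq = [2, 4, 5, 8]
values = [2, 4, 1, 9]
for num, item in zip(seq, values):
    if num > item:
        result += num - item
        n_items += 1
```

Let's trace through this code step by step.

Initialize: result = 0
Initialize: n_items = 0
Initialize: seq = [2, 4, 5, 8]
Initialize: values = [2, 4, 1, 9]
Entering loop: for num, item in zip(seq, values):

After execution: result = 4
4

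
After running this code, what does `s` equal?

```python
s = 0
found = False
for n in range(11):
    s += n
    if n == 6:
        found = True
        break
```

Let's trace through this code step by step.

Initialize: s = 0
Initialize: found = False
Entering loop: for n in range(11):

After execution: s = 21
21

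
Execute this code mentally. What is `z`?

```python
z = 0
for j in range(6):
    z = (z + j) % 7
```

Let's trace through this code step by step.

Initialize: z = 0
Entering loop: for j in range(6):

After execution: z = 1
1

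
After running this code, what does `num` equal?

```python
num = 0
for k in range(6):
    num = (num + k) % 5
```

Let's trace through this code step by step.

Initialize: num = 0
Entering loop: for k in range(6):

After execution: num = 0
0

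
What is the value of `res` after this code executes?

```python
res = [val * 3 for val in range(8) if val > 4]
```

Let's trace through this code step by step.

Initialize: res = [val * 3 for val in range(8) if val > 4]

After execution: res = [15, 18, 21]
[15, 18, 21]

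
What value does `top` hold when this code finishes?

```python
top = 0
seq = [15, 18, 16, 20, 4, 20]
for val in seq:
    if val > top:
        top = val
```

Let's trace through this code step by step.

Initialize: top = 0
Initialize: seq = [15, 18, 16, 20, 4, 20]
Entering loop: for val in seq:

After execution: top = 20
20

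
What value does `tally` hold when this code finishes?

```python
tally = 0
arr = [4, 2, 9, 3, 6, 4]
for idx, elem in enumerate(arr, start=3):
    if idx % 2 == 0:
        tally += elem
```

Let's trace through this code step by step.

Initialize: tally = 0
Initialize: arr = [4, 2, 9, 3, 6, 4]
Entering loop: for idx, elem in enumerate(arr, start=3):

After execution: tally = 9
9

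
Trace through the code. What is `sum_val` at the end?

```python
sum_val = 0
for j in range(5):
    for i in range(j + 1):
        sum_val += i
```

Let's trace through this code step by step.

Initialize: sum_val = 0
Entering loop: for j in range(5):

After execution: sum_val = 20
20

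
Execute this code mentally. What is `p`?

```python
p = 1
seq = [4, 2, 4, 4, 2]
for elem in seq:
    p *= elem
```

Let's trace through this code step by step.

Initialize: p = 1
Initialize: seq = [4, 2, 4, 4, 2]
Entering loop: for elem in seq:

After execution: p = 256
256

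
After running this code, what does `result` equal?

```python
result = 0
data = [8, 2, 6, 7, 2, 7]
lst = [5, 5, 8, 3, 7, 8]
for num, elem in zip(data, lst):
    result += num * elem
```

Let's trace through this code step by step.

Initialize: result = 0
Initialize: data = [8, 2, 6, 7, 2, 7]
Initialize: lst = [5, 5, 8, 3, 7, 8]
Entering loop: for num, elem in zip(data, lst):

After execution: result = 189
189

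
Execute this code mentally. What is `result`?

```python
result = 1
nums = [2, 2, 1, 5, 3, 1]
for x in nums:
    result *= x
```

Let's trace through this code step by step.

Initialize: result = 1
Initialize: nums = [2, 2, 1, 5, 3, 1]
Entering loop: for x in nums:

After execution: result = 60
60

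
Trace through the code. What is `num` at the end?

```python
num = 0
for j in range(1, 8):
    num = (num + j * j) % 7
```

Let's trace through this code step by step.

Initialize: num = 0
Entering loop: for j in range(1, 8):

After execution: num = 0
0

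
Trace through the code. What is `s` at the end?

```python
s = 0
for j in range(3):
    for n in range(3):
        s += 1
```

Let's trace through this code step by step.

Initialize: s = 0
Entering loop: for j in range(3):

After execution: s = 9
9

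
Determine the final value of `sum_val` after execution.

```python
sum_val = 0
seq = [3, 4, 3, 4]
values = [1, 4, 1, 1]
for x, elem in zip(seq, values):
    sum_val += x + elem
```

Let's trace through this code step by step.

Initialize: sum_val = 0
Initialize: seq = [3, 4, 3, 4]
Initialize: values = [1, 4, 1, 1]
Entering loop: for x, elem in zip(seq, values):

After execution: sum_val = 21
21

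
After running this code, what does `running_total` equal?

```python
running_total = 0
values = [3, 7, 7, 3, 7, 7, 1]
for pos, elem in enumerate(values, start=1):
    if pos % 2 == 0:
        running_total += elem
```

Let's trace through this code step by step.

Initialize: running_total = 0
Initialize: values = [3, 7, 7, 3, 7, 7, 1]
Entering loop: for pos, elem in enumerate(values, start=1):

After execution: running_total = 17
17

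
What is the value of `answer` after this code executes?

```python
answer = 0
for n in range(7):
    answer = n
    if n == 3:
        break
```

Let's trace through this code step by step.

Initialize: answer = 0
Entering loop: for n in range(7):

After execution: answer = 3
3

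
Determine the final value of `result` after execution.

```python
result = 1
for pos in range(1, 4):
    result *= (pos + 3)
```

Let's trace through this code step by step.

Initialize: result = 1
Entering loop: for pos in range(1, 4):

After execution: result = 120
120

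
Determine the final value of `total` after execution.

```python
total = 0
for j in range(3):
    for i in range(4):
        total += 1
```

Let's trace through this code step by step.

Initialize: total = 0
Entering loop: for j in range(3):

After execution: total = 12
12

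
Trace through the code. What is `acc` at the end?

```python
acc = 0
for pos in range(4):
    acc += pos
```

Let's trace through this code step by step.

Initialize: acc = 0
Entering loop: for pos in range(4):

After execution: acc = 6
6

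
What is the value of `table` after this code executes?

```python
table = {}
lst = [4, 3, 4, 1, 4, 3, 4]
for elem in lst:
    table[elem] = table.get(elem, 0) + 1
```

Let's trace through this code step by step.

Initialize: table = {}
Initialize: lst = [4, 3, 4, 1, 4, 3, 4]
Entering loop: for elem in lst:

After execution: table = {4: 4, 3: 2, 1: 1}
{4: 4, 3: 2, 1: 1}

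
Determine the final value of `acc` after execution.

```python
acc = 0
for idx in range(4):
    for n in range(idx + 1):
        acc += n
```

Let's trace through this code step by step.

Initialize: acc = 0
Entering loop: for idx in range(4):

After execution: acc = 10
10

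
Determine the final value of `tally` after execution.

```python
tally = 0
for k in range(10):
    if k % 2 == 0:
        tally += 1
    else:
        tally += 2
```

Let's trace through this code step by step.

Initialize: tally = 0
Entering loop: for k in range(10):

After execution: tally = 15
15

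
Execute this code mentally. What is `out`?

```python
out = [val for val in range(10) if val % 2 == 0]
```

Let's trace through this code step by step.

Initialize: out = [val for val in range(10) if val % 2 == 0]

After execution: out = [0, 2, 4, 6, 8]
[0, 2, 4, 6, 8]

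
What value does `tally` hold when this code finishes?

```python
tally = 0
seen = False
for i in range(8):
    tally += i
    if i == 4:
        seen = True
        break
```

Let's trace through this code step by step.

Initialize: tally = 0
Initialize: seen = False
Entering loop: for i in range(8):

After execution: tally = 10
10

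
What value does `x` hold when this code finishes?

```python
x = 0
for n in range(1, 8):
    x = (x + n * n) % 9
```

Let's trace through this code step by step.

Initialize: x = 0
Entering loop: for n in range(1, 8):

After execution: x = 5
5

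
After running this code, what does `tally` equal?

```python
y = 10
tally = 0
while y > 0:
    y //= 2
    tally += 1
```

Let's trace through this code step by step.

Initialize: y = 10
Initialize: tally = 0
Entering loop: while y > 0:

After execution: tally = 4
4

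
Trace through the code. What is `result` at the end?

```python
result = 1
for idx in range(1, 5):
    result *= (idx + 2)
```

Let's trace through this code step by step.

Initialize: result = 1
Entering loop: for idx in range(1, 5):

After execution: result = 360
360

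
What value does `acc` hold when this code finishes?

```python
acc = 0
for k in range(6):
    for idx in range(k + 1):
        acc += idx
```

Let's trace through this code step by step.

Initialize: acc = 0
Entering loop: for k in range(6):

After execution: acc = 35
35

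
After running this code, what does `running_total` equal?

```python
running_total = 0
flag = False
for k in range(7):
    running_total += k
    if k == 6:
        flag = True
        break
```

Let's trace through this code step by step.

Initialize: running_total = 0
Initialize: flag = False
Entering loop: for k in range(7):

After execution: running_total = 21
21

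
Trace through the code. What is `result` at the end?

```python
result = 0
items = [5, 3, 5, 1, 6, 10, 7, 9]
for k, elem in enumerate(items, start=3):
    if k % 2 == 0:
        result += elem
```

Let's trace through this code step by step.

Initialize: result = 0
Initialize: items = [5, 3, 5, 1, 6, 10, 7, 9]
Entering loop: for k, elem in enumerate(items, start=3):

After execution: result = 23
23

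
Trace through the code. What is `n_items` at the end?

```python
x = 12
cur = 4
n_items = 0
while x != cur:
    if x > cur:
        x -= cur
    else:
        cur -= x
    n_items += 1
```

Let's trace through this code step by step.

Initialize: x = 12
Initialize: cur = 4
Initialize: n_items = 0
Entering loop: while x != cur:

After execution: n_items = 2
2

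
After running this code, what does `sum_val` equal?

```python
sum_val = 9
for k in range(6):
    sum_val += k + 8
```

Let's trace through this code step by step.

Initialize: sum_val = 9
Entering loop: for k in range(6):

After execution: sum_val = 72
72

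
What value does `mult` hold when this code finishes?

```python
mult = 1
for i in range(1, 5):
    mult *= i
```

Let's trace through this code step by step.

Initialize: mult = 1
Entering loop: for i in range(1, 5):

After execution: mult = 24
24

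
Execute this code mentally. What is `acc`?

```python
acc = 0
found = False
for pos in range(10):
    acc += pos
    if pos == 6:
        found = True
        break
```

Let's trace through this code step by step.

Initialize: acc = 0
Initialize: found = False
Entering loop: for pos in range(10):

After execution: acc = 21
21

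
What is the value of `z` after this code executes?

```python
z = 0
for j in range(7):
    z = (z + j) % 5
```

Let's trace through this code step by step.

Initialize: z = 0
Entering loop: for j in range(7):

After execution: z = 1
1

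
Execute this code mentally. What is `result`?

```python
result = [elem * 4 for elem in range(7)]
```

Let's trace through this code step by step.

Initialize: result = [elem * 4 for elem in range(7)]

After execution: result = [0, 4, 8, 12, 16, 20, 24]
[0, 4, 8, 12, 16, 20, 24]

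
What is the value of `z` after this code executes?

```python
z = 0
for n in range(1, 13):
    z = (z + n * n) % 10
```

Let's trace through this code step by step.

Initialize: z = 0
Entering loop: for n in range(1, 13):

After execution: z = 0
0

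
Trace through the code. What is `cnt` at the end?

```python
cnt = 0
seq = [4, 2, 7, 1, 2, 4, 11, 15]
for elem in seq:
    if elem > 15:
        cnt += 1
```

Let's trace through this code step by step.

Initialize: cnt = 0
Initialize: seq = [4, 2, 7, 1, 2, 4, 11, 15]
Entering loop: for elem in seq:

After execution: cnt = 0
0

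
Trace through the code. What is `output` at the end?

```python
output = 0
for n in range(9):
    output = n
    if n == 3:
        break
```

Let's trace through this code step by step.

Initialize: output = 0
Entering loop: for n in range(9):

After execution: output = 3
3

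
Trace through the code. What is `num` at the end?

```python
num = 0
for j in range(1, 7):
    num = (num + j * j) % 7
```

Let's trace through this code step by step.

Initialize: num = 0
Entering loop: for j in range(1, 7):

After execution: num = 0
0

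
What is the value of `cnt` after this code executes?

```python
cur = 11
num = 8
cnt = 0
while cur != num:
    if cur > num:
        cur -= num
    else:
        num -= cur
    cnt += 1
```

Let's trace through this code step by step.

Initialize: cur = 11
Initialize: num = 8
Initialize: cnt = 0
Entering loop: while cur != num:

After execution: cnt = 5
5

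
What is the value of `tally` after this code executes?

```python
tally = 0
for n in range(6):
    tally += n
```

Let's trace through this code step by step.

Initialize: tally = 0
Entering loop: for n in range(6):

After execution: tally = 15
15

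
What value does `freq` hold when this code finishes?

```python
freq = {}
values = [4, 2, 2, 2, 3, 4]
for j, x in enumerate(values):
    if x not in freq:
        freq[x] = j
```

Let's trace through this code step by step.

Initialize: freq = {}
Initialize: values = [4, 2, 2, 2, 3, 4]
Entering loop: for j, x in enumerate(values):

After execution: freq = {4: 0, 2: 1, 3: 4}
{4: 0, 2: 1, 3: 4}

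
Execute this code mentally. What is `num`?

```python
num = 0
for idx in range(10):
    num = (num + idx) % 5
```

Let's trace through this code step by step.

Initialize: num = 0
Entering loop: for idx in range(10):

After execution: num = 0
0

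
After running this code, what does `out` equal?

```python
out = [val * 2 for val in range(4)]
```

Let's trace through this code step by step.

Initialize: out = [val * 2 for val in range(4)]

After execution: out = [0, 2, 4, 6]
[0, 2, 4, 6]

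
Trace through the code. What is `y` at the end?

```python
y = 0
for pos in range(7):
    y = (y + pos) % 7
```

Let's trace through this code step by step.

Initialize: y = 0
Entering loop: for pos in range(7):

After execution: y = 0
0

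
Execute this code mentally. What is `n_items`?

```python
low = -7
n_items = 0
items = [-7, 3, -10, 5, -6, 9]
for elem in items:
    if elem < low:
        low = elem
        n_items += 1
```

Let's trace through this code step by step.

Initialize: low = -7
Initialize: n_items = 0
Initialize: items = [-7, 3, -10, 5, -6, 9]
Entering loop: for elem in items:

After execution: n_items = 1
1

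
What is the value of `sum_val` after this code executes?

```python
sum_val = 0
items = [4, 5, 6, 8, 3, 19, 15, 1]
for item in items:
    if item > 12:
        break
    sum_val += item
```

Let's trace through this code step by step.

Initialize: sum_val = 0
Initialize: items = [4, 5, 6, 8, 3, 19, 15, 1]
Entering loop: for item in items:

After execution: sum_val = 26
26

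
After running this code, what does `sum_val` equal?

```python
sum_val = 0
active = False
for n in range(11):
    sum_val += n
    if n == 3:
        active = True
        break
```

Let's trace through this code step by step.

Initialize: sum_val = 0
Initialize: active = False
Entering loop: for n in range(11):

After execution: sum_val = 6
6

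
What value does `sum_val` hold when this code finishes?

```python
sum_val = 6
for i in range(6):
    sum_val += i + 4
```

Let's trace through this code step by step.

Initialize: sum_val = 6
Entering loop: for i in range(6):

After execution: sum_val = 45
45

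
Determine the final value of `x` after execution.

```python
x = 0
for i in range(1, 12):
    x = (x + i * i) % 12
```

Let's trace through this code step by step.

Initialize: x = 0
Entering loop: for i in range(1, 12):

After execution: x = 2
2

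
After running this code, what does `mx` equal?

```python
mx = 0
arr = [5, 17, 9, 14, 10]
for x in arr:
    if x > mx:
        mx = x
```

Let's trace through this code step by step.

Initialize: mx = 0
Initialize: arr = [5, 17, 9, 14, 10]
Entering loop: for x in arr:

After execution: mx = 17
17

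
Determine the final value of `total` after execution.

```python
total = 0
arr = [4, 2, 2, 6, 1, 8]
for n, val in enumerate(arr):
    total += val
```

Let's trace through this code step by step.

Initialize: total = 0
Initialize: arr = [4, 2, 2, 6, 1, 8]
Entering loop: for n, val in enumerate(arr):

After execution: total = 23
23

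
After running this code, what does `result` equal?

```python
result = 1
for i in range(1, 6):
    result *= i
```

Let's trace through this code step by step.

Initialize: result = 1
Entering loop: for i in range(1, 6):

After execution: result = 120
120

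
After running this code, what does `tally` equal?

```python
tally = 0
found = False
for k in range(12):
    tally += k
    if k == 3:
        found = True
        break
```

Let's trace through this code step by step.

Initialize: tally = 0
Initialize: found = False
Entering loop: for k in range(12):

After execution: tally = 6
6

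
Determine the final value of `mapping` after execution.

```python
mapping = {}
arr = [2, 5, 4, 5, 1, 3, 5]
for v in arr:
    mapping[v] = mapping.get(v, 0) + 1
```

Let's trace through this code step by step.

Initialize: mapping = {}
Initialize: arr = [2, 5, 4, 5, 1, 3, 5]
Entering loop: for v in arr:

After execution: mapping = {2: 1, 5: 3, 4: 1, 1: 1, 3: 1}
{2: 1, 5: 3, 4: 1, 1: 1, 3: 1}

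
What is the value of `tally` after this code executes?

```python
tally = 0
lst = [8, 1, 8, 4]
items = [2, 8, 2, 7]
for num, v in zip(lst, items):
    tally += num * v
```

Let's trace through this code step by step.

Initialize: tally = 0
Initialize: lst = [8, 1, 8, 4]
Initialize: items = [2, 8, 2, 7]
Entering loop: for num, v in zip(lst, items):

After execution: tally = 68
68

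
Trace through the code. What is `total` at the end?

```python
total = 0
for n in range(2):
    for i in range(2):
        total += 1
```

Let's trace through this code step by step.

Initialize: total = 0
Entering loop: for n in range(2):

After execution: total = 4
4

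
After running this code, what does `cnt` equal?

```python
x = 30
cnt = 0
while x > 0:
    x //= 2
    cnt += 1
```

Let's trace through this code step by step.

Initialize: x = 30
Initialize: cnt = 0
Entering loop: while x > 0:

After execution: cnt = 5
5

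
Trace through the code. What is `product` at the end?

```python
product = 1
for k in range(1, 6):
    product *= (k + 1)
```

Let's trace through this code step by step.

Initialize: product = 1
Entering loop: for k in range(1, 6):

After execution: product = 720
720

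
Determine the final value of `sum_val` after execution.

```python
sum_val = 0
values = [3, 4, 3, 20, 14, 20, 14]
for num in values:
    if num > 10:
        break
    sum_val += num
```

Let's trace through this code step by step.

Initialize: sum_val = 0
Initialize: values = [3, 4, 3, 20, 14, 20, 14]
Entering loop: for num in values:

After execution: sum_val = 10
10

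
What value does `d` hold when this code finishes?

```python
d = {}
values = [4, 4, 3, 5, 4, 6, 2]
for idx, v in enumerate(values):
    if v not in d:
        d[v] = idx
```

Let's trace through this code step by step.

Initialize: d = {}
Initialize: values = [4, 4, 3, 5, 4, 6, 2]
Entering loop: for idx, v in enumerate(values):

After execution: d = {4: 0, 3: 2, 5: 3, 6: 5, 2: 6}
{4: 0, 3: 2, 5: 3, 6: 5, 2: 6}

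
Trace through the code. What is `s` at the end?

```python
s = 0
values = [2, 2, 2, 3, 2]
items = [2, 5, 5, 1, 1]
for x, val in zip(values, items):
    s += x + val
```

Let's trace through this code step by step.

Initialize: s = 0
Initialize: values = [2, 2, 2, 3, 2]
Initialize: items = [2, 5, 5, 1, 1]
Entering loop: for x, val in zip(values, items):

After execution: s = 25
25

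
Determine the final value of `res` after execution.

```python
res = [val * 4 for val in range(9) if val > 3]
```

Let's trace through this code step by step.

Initialize: res = [val * 4 for val in range(9) if val > 3]

After execution: res = [16, 20, 24, 28, 32]
[16, 20, 24, 28, 32]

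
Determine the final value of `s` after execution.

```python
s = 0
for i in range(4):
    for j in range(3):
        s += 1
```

Let's trace through this code step by step.

Initialize: s = 0
Entering loop: for i in range(4):

After execution: s = 12
12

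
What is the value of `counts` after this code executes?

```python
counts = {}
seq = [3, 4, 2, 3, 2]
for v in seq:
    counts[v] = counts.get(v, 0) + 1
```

Let's trace through this code step by step.

Initialize: counts = {}
Initialize: seq = [3, 4, 2, 3, 2]
Entering loop: for v in seq:

After execution: counts = {3: 2, 4: 1, 2: 2}
{3: 2, 4: 1, 2: 2}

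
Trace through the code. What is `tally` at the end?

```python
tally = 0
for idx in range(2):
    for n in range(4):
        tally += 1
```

Let's trace through this code step by step.

Initialize: tally = 0
Entering loop: for idx in range(2):

After execution: tally = 8
8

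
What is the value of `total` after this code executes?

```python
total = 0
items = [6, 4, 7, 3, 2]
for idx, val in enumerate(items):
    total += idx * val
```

Let's trace through this code step by step.

Initialize: total = 0
Initialize: items = [6, 4, 7, 3, 2]
Entering loop: for idx, val in enumerate(items):

After execution: total = 35
35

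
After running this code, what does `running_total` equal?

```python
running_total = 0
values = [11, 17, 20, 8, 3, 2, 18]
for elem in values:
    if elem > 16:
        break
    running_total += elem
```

Let's trace through this code step by step.

Initialize: running_total = 0
Initialize: values = [11, 17, 20, 8, 3, 2, 18]
Entering loop: for elem in values:

After execution: running_total = 11
11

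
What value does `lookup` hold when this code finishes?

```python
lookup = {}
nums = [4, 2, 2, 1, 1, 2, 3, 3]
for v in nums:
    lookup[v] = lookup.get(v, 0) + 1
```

Let's trace through this code step by step.

Initialize: lookup = {}
Initialize: nums = [4, 2, 2, 1, 1, 2, 3, 3]
Entering loop: for v in nums:

After execution: lookup = {4: 1, 2: 3, 1: 2, 3: 2}
{4: 1, 2: 3, 1: 2, 3: 2}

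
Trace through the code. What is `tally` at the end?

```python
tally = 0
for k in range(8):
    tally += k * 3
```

Let's trace through this code step by step.

Initialize: tally = 0
Entering loop: for k in range(8):

After execution: tally = 84
84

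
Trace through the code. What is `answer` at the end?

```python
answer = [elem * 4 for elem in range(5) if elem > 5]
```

Let's trace through this code step by step.

Initialize: answer = [elem * 4 for elem in range(5) if elem > 5]

After execution: answer = []
[]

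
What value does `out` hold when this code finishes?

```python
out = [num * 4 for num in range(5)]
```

Let's trace through this code step by step.

Initialize: out = [num * 4 for num in range(5)]

After execution: out = [0, 4, 8, 12, 16]
[0, 4, 8, 12, 16]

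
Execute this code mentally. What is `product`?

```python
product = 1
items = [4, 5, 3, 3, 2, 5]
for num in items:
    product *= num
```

Let's trace through this code step by step.

Initialize: product = 1
Initialize: items = [4, 5, 3, 3, 2, 5]
Entering loop: for num in items:

After execution: product = 1800
1800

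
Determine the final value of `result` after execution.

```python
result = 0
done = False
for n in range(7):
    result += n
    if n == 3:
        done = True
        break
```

Let's trace through this code step by step.

Initialize: result = 0
Initialize: done = False
Entering loop: for n in range(7):

After execution: result = 6
6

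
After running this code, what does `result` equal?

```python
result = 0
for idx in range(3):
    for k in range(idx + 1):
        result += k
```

Let's trace through this code step by step.

Initialize: result = 0
Entering loop: for idx in range(3):

After execution: result = 4
4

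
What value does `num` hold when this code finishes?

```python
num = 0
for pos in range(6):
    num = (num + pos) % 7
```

Let's trace through this code step by step.

Initialize: num = 0
Entering loop: for pos in range(6):

After execution: num = 1
1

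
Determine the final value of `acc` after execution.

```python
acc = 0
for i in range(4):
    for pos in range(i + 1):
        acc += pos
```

Let's trace through this code step by step.

Initialize: acc = 0
Entering loop: for i in range(4):

After execution: acc = 10
10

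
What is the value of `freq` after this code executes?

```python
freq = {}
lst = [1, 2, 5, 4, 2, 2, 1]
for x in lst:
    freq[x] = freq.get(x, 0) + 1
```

Let's trace through this code step by step.

Initialize: freq = {}
Initialize: lst = [1, 2, 5, 4, 2, 2, 1]
Entering loop: for x in lst:

After execution: freq = {1: 2, 2: 3, 5: 1, 4: 1}
{1: 2, 2: 3, 5: 1, 4: 1}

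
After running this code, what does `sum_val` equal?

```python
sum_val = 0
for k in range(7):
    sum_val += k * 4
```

Let's trace through this code step by step.

Initialize: sum_val = 0
Entering loop: for k in range(7):

After execution: sum_val = 84
84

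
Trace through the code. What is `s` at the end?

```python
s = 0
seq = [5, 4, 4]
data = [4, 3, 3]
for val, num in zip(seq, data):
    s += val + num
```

Let's trace through this code step by step.

Initialize: s = 0
Initialize: seq = [5, 4, 4]
Initialize: data = [4, 3, 3]
Entering loop: for val, num in zip(seq, data):

After execution: s = 23
23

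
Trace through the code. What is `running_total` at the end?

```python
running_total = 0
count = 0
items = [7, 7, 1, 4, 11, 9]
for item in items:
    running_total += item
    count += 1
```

Let's trace through this code step by step.

Initialize: running_total = 0
Initialize: count = 0
Initialize: items = [7, 7, 1, 4, 11, 9]
Entering loop: for item in items:

After execution: running_total = 39
39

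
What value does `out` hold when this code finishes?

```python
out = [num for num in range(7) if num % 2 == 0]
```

Let's trace through this code step by step.

Initialize: out = [num for num in range(7) if num % 2 == 0]

After execution: out = [0, 2, 4, 6]
[0, 2, 4, 6]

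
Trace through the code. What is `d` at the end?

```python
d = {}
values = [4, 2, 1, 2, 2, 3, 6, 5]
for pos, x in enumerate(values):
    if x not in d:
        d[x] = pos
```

Let's trace through this code step by step.

Initialize: d = {}
Initialize: values = [4, 2, 1, 2, 2, 3, 6, 5]
Entering loop: for pos, x in enumerate(values):

After execution: d = {4: 0, 2: 1, 1: 2, 3: 5, 6: 6, 5: 7}
{4: 0, 2: 1, 1: 2, 3: 5, 6: 6, 5: 7}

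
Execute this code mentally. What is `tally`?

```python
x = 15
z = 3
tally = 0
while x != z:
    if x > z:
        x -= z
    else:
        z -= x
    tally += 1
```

Let's trace through this code step by step.

Initialize: x = 15
Initialize: z = 3
Initialize: tally = 0
Entering loop: while x != z:

After execution: tally = 4
4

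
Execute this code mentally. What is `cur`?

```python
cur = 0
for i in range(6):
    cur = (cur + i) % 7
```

Let's trace through this code step by step.

Initialize: cur = 0
Entering loop: for i in range(6):

After execution: cur = 1
1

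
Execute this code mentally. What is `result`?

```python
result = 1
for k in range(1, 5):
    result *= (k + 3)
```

Let's trace through this code step by step.

Initialize: result = 1
Entering loop: for k in range(1, 5):

After execution: result = 840
840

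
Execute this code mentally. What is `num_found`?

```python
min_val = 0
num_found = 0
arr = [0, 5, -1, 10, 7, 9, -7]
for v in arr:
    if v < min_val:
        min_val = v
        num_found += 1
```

Let's trace through this code step by step.

Initialize: min_val = 0
Initialize: num_found = 0
Initialize: arr = [0, 5, -1, 10, 7, 9, -7]
Entering loop: for v in arr:

After execution: num_found = 2
2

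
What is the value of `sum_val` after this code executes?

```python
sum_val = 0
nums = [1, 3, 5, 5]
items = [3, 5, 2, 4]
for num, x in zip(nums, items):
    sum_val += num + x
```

Let's trace through this code step by step.

Initialize: sum_val = 0
Initialize: nums = [1, 3, 5, 5]
Initialize: items = [3, 5, 2, 4]
Entering loop: for num, x in zip(nums, items):

After execution: sum_val = 28
28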